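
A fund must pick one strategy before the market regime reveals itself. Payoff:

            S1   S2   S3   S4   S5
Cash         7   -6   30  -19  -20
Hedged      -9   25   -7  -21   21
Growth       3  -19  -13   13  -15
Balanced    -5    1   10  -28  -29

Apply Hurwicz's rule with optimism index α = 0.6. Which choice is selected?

Cash

Cash: 0.6·30 + 0.4·(-20) = 10
Hedged: 0.6·25 + 0.4·(-21) = 6.6
Growth: 0.6·13 + 0.4·(-19) = 0.2
Balanced: 0.6·10 + 0.4·(-29) = -5.6
Highest Hurwicz score = 10 → Cash.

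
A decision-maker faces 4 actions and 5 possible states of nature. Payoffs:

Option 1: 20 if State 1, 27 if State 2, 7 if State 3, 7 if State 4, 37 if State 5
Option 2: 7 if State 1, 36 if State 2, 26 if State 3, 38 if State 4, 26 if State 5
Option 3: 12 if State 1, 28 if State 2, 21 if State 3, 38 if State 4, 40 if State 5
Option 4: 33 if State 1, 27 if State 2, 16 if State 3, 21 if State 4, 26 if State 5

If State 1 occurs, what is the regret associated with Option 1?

13

Best payoff under State 1 is 33.
Regret = 33 − 20 = 13.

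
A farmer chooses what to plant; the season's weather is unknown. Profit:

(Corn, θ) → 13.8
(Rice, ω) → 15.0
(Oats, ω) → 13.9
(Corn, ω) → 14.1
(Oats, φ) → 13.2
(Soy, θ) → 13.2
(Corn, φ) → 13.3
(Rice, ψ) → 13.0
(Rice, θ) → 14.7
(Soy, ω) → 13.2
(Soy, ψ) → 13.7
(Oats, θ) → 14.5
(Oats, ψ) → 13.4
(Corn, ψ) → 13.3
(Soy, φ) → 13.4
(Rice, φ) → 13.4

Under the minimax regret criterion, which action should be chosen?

Column bests: θ=14.7, φ=13.4, ψ=13.7, ω=15.0.
Corn regrets: 0.9, 0.1, 0.4, 0.9 → max 0.9
Oats regrets: 0.2, 0.2, 0.3, 1.1 → max 1.1
Rice regrets: 0.0, 0.0, 0.7, 0.0 → max 0.7
Soy regrets: 1.5, 0.0, 0.0, 1.8 → max 1.8
Smallest max regret = 0.7 → Rice.

Rice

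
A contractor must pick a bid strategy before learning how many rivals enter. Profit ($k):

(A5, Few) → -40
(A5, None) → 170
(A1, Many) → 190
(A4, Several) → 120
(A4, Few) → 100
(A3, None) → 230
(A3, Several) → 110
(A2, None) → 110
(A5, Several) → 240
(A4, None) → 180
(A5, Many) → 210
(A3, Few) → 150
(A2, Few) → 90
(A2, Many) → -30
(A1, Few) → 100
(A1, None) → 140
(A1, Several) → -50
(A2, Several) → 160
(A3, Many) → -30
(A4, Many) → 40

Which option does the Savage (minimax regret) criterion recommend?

Column bests: None=230, Few=150, Several=240, Many=210.
A1 regrets: 90, 50, 290, 20 → max 290
A2 regrets: 120, 60, 80, 240 → max 240
A3 regrets: 0, 0, 130, 240 → max 240
A4 regrets: 50, 50, 120, 170 → max 170
A5 regrets: 60, 190, 0, 0 → max 190
Smallest max regret = 170 → A4.

A4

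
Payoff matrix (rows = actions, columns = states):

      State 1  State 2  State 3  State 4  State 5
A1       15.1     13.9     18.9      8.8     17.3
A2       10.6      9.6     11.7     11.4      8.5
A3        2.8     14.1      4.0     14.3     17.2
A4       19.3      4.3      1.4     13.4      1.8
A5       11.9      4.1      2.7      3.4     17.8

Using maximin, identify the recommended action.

Row minima: A1=8.8, A2=8.5, A3=2.8, A4=1.4, A5=2.7
Best worst-case = 8.8 → A1.

A1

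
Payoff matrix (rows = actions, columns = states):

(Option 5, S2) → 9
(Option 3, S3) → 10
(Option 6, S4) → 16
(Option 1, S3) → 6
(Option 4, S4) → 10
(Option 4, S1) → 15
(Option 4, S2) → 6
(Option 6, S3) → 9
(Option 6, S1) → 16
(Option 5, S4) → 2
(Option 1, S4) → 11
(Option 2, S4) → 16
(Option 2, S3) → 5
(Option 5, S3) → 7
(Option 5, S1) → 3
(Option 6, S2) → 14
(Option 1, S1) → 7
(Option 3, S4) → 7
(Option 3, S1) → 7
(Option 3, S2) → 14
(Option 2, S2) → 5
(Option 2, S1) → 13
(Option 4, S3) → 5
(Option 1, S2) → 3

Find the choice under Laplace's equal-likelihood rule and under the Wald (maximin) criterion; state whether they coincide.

laplace → Option 6; maximin → Option 6 (agree)

Row averages: Option 1=6.75, Option 2=9.75, Option 3=9.5, Option 4=9, Option 5=5.25, Option 6=13.75
Highest average = 13.75 → Option 6.
Row minima: Option 1=3, Option 2=5, Option 3=7, Option 4=5, Option 5=2, Option 6=9
Best worst-case = 9 → Option 6.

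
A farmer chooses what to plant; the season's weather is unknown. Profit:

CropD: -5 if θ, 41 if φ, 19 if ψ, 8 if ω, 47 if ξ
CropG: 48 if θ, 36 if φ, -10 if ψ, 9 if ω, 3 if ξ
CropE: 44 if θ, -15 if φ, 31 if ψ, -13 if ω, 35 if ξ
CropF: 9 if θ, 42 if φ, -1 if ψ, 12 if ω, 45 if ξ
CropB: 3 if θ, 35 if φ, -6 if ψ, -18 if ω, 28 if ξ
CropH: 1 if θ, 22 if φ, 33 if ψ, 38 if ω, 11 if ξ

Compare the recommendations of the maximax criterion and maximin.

maximax → CropG; maximin → CropH (disagree)

Row maxima: CropD=47, CropG=48, CropE=44, CropF=45, CropB=35, CropH=38
Best best-case = 48 → CropG.
Row minima: CropD=-5, CropG=-10, CropE=-15, CropF=-1, CropB=-18, CropH=1
Best worst-case = 1 → CropH.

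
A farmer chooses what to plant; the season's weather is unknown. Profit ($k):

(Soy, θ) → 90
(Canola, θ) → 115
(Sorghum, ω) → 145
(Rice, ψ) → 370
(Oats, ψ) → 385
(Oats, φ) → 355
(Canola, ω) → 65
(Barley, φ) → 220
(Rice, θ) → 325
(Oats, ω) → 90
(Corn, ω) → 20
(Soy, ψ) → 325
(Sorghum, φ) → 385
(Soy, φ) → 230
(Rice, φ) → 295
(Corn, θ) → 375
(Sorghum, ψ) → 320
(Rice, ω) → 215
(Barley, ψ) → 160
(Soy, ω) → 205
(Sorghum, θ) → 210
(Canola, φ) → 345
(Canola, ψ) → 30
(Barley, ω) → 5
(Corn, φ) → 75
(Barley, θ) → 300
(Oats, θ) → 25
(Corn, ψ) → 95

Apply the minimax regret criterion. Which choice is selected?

Column bests: θ=375, φ=385, ψ=385, ω=215.
Rice regrets: 50, 90, 15, 0 → max 90
Soy regrets: 285, 155, 60, 10 → max 285
Barley regrets: 75, 165, 225, 210 → max 225
Sorghum regrets: 165, 0, 65, 70 → max 165
Canola regrets: 260, 40, 355, 150 → max 355
Corn regrets: 0, 310, 290, 195 → max 310
Oats regrets: 350, 30, 0, 125 → max 350
Smallest max regret = 90 → Rice.

Rice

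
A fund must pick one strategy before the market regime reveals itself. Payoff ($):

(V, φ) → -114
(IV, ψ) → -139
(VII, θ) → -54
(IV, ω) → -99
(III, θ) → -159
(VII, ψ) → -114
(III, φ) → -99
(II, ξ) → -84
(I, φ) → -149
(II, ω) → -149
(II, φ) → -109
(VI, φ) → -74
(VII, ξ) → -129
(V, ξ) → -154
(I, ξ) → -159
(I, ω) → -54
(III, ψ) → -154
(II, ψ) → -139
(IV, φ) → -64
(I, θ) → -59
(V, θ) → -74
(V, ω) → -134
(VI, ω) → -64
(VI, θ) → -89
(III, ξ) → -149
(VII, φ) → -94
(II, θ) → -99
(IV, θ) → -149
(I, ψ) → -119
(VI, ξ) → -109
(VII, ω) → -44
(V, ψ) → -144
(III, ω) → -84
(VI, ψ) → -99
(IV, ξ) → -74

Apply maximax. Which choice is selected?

Row maxima: I=-54, II=-84, III=-84, IV=-64, V=-74, VI=-64, VII=-44
Best best-case = -44 → VII.

VII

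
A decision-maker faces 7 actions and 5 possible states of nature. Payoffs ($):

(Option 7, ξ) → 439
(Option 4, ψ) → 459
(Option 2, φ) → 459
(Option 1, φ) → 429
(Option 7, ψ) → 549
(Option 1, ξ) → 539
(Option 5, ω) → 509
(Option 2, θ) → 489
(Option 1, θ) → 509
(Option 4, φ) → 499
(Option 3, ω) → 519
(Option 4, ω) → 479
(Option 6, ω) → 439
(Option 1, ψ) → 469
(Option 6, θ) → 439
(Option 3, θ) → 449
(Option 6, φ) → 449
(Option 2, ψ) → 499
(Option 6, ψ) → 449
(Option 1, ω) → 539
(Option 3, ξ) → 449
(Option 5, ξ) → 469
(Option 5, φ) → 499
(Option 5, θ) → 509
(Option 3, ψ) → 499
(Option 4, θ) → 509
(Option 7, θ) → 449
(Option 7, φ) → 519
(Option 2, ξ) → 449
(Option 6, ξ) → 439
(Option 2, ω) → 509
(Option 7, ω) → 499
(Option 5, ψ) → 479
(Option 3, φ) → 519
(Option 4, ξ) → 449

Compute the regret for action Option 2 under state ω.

Best payoff under ω is 539.
Regret = 539 − 509 = 30.

30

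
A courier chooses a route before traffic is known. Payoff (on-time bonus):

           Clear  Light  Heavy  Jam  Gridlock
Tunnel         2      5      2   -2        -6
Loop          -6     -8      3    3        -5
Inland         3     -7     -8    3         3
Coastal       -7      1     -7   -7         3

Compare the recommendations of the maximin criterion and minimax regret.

maximin → Tunnel; minimax regret → Tunnel (agree)

Row minima: Tunnel=-6, Loop=-8, Inland=-8, Coastal=-7
Best worst-case = -6 → Tunnel.
Column bests: Clear=3, Light=5, Heavy=3, Jam=3, Gridlock=3.
Tunnel regrets: 1, 0, 1, 5, 9 → max 9
Loop regrets: 9, 13, 0, 0, 8 → max 13
Inland regrets: 0, 12, 11, 0, 0 → max 12
Coastal regrets: 10, 4, 10, 10, 0 → max 10
Smallest max regret = 9 → Tunnel.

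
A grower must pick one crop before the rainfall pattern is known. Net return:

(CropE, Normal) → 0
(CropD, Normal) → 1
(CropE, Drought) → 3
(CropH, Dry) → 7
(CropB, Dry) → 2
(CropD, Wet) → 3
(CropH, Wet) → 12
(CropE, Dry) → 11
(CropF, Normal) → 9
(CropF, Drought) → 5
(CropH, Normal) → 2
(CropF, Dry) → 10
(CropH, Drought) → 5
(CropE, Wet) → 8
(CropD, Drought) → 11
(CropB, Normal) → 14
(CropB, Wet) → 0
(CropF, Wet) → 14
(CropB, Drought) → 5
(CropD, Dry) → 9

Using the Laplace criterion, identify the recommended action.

Row averages: CropD=6, CropB=5.25, CropH=6.5, CropF=9.5, CropE=5.5
Highest average = 9.5 → CropF.

CropF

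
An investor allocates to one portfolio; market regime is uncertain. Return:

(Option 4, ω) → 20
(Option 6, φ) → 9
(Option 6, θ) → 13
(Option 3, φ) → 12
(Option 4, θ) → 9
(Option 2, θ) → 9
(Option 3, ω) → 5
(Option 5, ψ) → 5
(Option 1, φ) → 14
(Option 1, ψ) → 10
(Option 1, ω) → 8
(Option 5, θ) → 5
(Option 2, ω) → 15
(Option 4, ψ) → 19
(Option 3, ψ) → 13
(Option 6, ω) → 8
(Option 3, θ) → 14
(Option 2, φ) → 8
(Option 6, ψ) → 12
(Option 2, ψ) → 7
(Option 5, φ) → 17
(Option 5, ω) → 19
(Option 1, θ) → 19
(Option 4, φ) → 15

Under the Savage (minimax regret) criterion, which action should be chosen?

Option 4

Column bests: θ=19, φ=17, ψ=19, ω=20.
Option 1 regrets: 0, 3, 9, 12 → max 12
Option 2 regrets: 10, 9, 12, 5 → max 12
Option 3 regrets: 5, 5, 6, 15 → max 15
Option 4 regrets: 10, 2, 0, 0 → max 10
Option 5 regrets: 14, 0, 14, 1 → max 14
Option 6 regrets: 6, 8, 7, 12 → max 12
Smallest max regret = 10 → Option 4.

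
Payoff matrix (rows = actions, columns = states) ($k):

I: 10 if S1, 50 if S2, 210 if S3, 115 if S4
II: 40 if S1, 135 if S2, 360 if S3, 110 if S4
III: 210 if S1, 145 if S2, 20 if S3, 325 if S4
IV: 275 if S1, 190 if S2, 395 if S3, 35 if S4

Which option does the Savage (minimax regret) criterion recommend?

Column bests: S1=275, S2=190, S3=395, S4=325.
I regrets: 265, 140, 185, 210 → max 265
II regrets: 235, 55, 35, 215 → max 235
III regrets: 65, 45, 375, 0 → max 375
IV regrets: 0, 0, 0, 290 → max 290
Smallest max regret = 235 → II.

II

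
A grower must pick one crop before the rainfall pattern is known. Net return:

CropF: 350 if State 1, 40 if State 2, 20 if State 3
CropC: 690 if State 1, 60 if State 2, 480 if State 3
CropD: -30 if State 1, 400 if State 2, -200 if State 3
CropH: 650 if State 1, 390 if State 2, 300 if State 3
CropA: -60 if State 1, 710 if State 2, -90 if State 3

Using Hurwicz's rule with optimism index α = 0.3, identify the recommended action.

CropF: 0.3·350 + 0.7·20 = 119
CropC: 0.3·690 + 0.7·60 = 249
CropD: 0.3·400 + 0.7·(-200) = -20
CropH: 0.3·650 + 0.7·300 = 405
CropA: 0.3·710 + 0.7·(-90) = 150
Highest Hurwicz score = 405 → CropH.

CropH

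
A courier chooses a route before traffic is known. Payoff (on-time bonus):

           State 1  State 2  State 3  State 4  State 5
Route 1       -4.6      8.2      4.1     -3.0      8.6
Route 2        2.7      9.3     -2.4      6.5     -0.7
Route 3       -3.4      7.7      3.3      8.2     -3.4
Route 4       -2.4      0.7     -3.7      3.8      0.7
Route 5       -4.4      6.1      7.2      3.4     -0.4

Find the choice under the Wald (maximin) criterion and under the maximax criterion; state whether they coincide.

Row minima: Route 1=-4.6, Route 2=-2.4, Route 3=-3.4, Route 4=-3.7, Route 5=-4.4
Best worst-case = -2.4 → Route 2.
Row maxima: Route 1=8.6, Route 2=9.3, Route 3=8.2, Route 4=3.8, Route 5=7.2
Best best-case = 9.3 → Route 2.

maximin → Route 2; maximax → Route 2 (agree)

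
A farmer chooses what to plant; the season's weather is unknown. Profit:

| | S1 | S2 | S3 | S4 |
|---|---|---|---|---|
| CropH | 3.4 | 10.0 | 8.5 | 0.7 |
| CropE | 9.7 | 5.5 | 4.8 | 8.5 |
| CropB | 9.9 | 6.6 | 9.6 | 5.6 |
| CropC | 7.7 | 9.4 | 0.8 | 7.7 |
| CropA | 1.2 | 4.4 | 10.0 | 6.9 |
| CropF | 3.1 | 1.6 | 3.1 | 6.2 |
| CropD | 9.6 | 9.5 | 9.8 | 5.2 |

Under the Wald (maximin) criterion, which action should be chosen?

Row minima: CropH=0.7, CropE=4.8, CropB=5.6, CropC=0.8, CropA=1.2, CropF=1.6, CropD=5.2
Best worst-case = 5.6 → CropB.

CropB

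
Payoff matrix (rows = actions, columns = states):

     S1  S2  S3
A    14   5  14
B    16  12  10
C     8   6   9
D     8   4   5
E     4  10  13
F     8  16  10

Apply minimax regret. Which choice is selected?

Column bests: S1=16, S2=16, S3=14.
A regrets: 2, 11, 0 → max 11
B regrets: 0, 4, 4 → max 4
C regrets: 8, 10, 5 → max 10
D regrets: 8, 12, 9 → max 12
E regrets: 12, 6, 1 → max 12
F regrets: 8, 0, 4 → max 8
Smallest max regret = 4 → B.

B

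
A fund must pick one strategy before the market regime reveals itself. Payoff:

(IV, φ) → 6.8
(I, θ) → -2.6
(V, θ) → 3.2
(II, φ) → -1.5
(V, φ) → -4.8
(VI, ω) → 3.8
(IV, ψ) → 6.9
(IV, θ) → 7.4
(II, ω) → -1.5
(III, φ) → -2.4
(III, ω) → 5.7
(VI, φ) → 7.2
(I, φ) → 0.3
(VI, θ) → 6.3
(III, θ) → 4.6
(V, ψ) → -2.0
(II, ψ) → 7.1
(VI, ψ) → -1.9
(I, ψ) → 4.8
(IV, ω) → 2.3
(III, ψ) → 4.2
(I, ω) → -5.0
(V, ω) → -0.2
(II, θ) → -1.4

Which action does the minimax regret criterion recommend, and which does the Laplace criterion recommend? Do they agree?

Column bests: θ=7.4, φ=7.2, ψ=7.1, ω=5.7.
I regrets: 10.0, 6.9, 2.3, 10.7 → max 10.7
II regrets: 8.8, 8.7, 0.0, 7.2 → max 8.8
III regrets: 2.8, 9.6, 2.9, 0.0 → max 9.6
IV regrets: 0.0, 0.4, 0.2, 3.4 → max 3.4
V regrets: 4.2, 12.0, 9.1, 5.9 → max 12.0
VI regrets: 1.1, 0.0, 9.0, 1.9 → max 9.0
Smallest max regret = 3.4 → IV.
Row averages: I=-0.625, II=0.675, III=3.025, IV=5.85, V=-0.95, VI=3.85
Highest average = 5.85 → IV.

minimax regret → IV; laplace → IV (agree)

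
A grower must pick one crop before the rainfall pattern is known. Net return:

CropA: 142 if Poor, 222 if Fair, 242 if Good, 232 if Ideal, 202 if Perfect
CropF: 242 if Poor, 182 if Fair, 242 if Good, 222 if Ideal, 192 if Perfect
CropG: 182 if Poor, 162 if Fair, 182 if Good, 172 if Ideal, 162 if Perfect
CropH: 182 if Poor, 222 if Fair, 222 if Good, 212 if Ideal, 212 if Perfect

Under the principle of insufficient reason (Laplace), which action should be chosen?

Row averages: CropA=208, CropF=216, CropG=172, CropH=210
Highest average = 216 → CropF.

CropF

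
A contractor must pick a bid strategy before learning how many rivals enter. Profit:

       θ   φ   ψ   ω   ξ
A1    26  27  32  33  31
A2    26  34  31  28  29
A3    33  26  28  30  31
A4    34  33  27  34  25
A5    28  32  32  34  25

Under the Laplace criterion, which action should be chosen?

Row averages: A1=29.8, A2=29.6, A3=29.6, A4=30.6, A5=30.2
Highest average = 30.6 → A4.

A4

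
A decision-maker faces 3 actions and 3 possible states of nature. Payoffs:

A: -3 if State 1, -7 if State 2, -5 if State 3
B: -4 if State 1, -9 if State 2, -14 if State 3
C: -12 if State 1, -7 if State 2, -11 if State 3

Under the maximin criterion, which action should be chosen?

A

Row minima: A=-7, B=-14, C=-12
Best worst-case = -7 → A.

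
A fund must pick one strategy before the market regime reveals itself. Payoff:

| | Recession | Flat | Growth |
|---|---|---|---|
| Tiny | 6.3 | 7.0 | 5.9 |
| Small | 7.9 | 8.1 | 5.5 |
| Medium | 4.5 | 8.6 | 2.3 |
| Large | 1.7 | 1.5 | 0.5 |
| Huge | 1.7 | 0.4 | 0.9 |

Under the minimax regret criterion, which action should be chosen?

Small

Column bests: Recession=7.9, Flat=8.6, Growth=5.9.
Tiny regrets: 1.6, 1.6, 0.0 → max 1.6
Small regrets: 0.0, 0.5, 0.4 → max 0.5
Medium regrets: 3.4, 0.0, 3.6 → max 3.6
Large regrets: 6.2, 7.1, 5.4 → max 7.1
Huge regrets: 6.2, 8.2, 5.0 → max 8.2
Smallest max regret = 0.5 → Small.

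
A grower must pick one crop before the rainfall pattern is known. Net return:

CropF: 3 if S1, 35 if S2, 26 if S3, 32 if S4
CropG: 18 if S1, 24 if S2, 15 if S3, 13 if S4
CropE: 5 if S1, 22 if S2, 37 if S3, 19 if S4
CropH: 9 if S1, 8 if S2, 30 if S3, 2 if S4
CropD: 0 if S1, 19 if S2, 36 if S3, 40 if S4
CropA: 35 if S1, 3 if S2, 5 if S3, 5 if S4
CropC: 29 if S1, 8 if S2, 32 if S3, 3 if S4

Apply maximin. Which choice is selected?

CropG

Row minima: CropF=3, CropG=13, CropE=5, CropH=2, CropD=0, CropA=3, CropC=3
Best worst-case = 13 → CropG.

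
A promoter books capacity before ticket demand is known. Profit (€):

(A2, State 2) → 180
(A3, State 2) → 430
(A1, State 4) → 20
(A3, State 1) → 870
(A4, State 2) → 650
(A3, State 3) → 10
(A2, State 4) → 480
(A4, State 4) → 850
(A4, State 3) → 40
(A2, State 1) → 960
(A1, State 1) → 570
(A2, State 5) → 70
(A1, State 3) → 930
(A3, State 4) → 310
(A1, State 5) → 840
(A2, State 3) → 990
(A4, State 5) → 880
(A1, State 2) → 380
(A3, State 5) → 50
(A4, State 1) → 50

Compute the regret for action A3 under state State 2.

220

Best payoff under State 2 is 650.
Regret = 650 − 430 = 220.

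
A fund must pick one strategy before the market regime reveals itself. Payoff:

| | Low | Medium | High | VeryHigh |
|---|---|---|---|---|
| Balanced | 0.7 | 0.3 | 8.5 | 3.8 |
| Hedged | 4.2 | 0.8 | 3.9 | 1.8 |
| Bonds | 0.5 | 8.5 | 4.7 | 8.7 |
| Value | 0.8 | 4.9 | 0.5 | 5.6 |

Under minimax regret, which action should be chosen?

Column bests: Low=4.2, Medium=8.5, High=8.5, VeryHigh=8.7.
Balanced regrets: 3.5, 8.2, 0.0, 4.9 → max 8.2
Hedged regrets: 0.0, 7.7, 4.6, 6.9 → max 7.7
Bonds regrets: 3.7, 0.0, 3.8, 0.0 → max 3.8
Value regrets: 3.4, 3.6, 8.0, 3.1 → max 8.0
Smallest max regret = 3.8 → Bonds.

Bonds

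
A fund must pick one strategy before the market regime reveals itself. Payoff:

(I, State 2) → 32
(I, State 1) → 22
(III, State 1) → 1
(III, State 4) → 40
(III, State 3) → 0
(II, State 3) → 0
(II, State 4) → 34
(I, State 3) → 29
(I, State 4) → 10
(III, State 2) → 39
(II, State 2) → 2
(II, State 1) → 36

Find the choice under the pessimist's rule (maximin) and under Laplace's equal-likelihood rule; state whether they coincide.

Row minima: I=10, II=0, III=0
Best worst-case = 10 → I.
Row averages: I=23.25, II=18, III=20
Highest average = 23.25 → I.

maximin → I; laplace → I (agree)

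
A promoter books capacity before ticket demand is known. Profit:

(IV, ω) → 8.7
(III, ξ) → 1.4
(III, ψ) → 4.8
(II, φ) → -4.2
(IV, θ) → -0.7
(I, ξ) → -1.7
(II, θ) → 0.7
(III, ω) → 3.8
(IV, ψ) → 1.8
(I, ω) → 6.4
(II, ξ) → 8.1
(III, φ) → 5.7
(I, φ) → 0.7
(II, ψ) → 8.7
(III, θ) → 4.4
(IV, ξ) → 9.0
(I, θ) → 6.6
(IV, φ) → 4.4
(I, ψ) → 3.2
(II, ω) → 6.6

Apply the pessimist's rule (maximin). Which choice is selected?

III

Row minima: I=-1.7, II=-4.2, III=1.4, IV=-0.7
Best worst-case = 1.4 → III.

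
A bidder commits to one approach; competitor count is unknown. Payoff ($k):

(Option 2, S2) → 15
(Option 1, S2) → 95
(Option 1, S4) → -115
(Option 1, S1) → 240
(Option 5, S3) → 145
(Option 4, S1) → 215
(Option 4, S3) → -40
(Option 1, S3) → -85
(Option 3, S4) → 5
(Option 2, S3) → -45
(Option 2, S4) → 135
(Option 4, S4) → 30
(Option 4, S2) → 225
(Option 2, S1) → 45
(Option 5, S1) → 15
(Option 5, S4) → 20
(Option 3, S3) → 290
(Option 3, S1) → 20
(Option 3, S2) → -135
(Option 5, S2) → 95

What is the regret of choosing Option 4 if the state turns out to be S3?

330

Best payoff under S3 is 290.
Regret = 290 − (-40) = 330.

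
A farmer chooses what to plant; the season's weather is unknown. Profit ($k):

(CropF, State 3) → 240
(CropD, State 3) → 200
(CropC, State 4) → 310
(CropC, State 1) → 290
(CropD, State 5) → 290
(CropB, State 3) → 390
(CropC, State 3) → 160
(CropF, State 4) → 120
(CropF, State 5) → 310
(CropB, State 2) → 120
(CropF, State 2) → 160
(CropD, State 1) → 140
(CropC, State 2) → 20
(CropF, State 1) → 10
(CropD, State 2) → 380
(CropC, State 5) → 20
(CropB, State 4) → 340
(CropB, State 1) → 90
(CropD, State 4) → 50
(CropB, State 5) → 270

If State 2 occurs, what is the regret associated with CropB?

Best payoff under State 2 is 380.
Regret = 380 − 120 = 260.

260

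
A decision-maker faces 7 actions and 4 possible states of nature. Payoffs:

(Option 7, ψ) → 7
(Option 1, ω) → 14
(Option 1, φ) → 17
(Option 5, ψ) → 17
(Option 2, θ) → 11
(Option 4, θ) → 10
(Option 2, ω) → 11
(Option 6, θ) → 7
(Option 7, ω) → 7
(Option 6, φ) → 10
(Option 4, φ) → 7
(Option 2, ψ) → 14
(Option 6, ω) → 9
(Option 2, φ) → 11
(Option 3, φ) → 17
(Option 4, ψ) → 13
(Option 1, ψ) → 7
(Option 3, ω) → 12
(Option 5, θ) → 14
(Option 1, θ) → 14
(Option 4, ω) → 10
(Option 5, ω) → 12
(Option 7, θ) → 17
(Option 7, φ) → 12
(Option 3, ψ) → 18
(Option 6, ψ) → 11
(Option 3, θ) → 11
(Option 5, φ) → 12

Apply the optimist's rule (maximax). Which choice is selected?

Row maxima: Option 1=17, Option 2=14, Option 3=18, Option 4=13, Option 5=17, Option 6=11, Option 7=17
Best best-case = 18 → Option 3.

Option 3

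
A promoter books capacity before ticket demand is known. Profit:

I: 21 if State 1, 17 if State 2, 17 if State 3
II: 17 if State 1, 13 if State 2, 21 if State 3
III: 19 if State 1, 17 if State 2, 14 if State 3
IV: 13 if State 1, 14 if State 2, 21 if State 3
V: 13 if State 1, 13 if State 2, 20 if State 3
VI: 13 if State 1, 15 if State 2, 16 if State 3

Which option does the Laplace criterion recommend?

Row averages: I=55/3, II=17, III=50/3, IV=16, V=46/3, VI=44/3
Highest average = 55/3 → I.

I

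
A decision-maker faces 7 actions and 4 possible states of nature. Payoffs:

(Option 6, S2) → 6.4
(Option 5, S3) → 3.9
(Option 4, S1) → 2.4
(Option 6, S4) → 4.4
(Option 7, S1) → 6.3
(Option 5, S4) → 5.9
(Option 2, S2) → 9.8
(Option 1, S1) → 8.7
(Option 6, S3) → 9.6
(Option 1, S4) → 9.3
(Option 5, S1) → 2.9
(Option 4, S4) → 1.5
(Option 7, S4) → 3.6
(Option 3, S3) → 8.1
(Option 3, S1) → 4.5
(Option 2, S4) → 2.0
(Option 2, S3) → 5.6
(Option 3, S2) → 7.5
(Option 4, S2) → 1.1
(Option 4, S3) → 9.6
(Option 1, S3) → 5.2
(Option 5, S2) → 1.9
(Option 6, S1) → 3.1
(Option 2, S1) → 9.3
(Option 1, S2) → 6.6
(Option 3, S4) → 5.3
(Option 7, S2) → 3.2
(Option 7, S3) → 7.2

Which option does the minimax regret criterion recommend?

Option 1

Column bests: S1=9.3, S2=9.8, S3=9.6, S4=9.3.
Option 1 regrets: 0.6, 3.2, 4.4, 0.0 → max 4.4
Option 2 regrets: 0.0, 0.0, 4.0, 7.3 → max 7.3
Option 3 regrets: 4.8, 2.3, 1.5, 4.0 → max 4.8
Option 4 regrets: 6.9, 8.7, 0.0, 7.8 → max 8.7
Option 5 regrets: 6.4, 7.9, 5.7, 3.4 → max 7.9
Option 6 regrets: 6.2, 3.4, 0.0, 4.9 → max 6.2
Option 7 regrets: 3.0, 6.6, 2.4, 5.7 → max 6.6
Smallest max regret = 4.4 → Option 1.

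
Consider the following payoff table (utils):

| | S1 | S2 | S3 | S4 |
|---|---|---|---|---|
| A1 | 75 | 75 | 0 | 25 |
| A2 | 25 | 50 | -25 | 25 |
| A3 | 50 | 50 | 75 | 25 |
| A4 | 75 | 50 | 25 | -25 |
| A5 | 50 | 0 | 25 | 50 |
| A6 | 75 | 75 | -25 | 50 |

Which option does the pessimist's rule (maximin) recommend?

A3

Row minima: A1=0, A2=-25, A3=25, A4=-25, A5=0, A6=-25
Best worst-case = 25 → A3.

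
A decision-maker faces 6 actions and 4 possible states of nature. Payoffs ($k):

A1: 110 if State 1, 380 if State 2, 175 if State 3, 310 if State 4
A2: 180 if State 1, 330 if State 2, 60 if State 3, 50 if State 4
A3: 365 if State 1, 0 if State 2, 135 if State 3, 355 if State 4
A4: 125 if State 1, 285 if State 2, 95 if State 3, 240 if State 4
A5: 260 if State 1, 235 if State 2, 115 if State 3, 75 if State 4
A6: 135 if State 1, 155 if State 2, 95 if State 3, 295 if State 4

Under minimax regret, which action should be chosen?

A6

Column bests: State 1=365, State 2=380, State 3=175, State 4=355.
A1 regrets: 255, 0, 0, 45 → max 255
A2 regrets: 185, 50, 115, 305 → max 305
A3 regrets: 0, 380, 40, 0 → max 380
A4 regrets: 240, 95, 80, 115 → max 240
A5 regrets: 105, 145, 60, 280 → max 280
A6 regrets: 230, 225, 80, 60 → max 230
Smallest max regret = 230 → A6.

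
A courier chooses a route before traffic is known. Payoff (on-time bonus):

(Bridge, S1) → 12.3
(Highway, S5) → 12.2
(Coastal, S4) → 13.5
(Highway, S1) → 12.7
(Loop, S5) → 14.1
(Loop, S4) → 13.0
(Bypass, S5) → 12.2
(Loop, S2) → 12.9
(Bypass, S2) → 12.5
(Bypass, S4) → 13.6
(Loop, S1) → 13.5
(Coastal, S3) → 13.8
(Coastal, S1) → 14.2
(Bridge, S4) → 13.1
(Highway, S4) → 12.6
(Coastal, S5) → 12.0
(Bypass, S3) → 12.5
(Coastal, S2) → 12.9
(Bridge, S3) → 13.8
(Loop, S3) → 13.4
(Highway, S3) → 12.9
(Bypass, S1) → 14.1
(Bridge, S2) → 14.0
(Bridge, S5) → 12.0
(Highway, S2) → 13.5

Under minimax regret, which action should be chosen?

Column bests: S1=14.2, S2=14.0, S3=13.8, S4=13.6, S5=14.1.
Highway regrets: 1.5, 0.5, 0.9, 1.0, 1.9 → max 1.9
Loop regrets: 0.7, 1.1, 0.4, 0.6, 0.0 → max 1.1
Coastal regrets: 0.0, 1.1, 0.0, 0.1, 2.1 → max 2.1
Bypass regrets: 0.1, 1.5, 1.3, 0.0, 1.9 → max 1.9
Bridge regrets: 1.9, 0.0, 0.0, 0.5, 2.1 → max 2.1
Smallest max regret = 1.1 → Loop.

Loop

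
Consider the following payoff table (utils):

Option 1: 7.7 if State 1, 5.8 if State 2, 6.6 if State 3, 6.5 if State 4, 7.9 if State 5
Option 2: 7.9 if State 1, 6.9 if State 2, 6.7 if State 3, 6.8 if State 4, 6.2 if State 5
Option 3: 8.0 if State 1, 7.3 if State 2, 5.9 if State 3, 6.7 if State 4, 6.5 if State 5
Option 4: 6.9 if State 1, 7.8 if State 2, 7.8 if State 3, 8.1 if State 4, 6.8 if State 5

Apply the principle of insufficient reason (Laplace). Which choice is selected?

Row averages: Option 1=6.9, Option 2=6.9, Option 3=6.88, Option 4=7.48
Highest average = 7.48 → Option 4.

Option 4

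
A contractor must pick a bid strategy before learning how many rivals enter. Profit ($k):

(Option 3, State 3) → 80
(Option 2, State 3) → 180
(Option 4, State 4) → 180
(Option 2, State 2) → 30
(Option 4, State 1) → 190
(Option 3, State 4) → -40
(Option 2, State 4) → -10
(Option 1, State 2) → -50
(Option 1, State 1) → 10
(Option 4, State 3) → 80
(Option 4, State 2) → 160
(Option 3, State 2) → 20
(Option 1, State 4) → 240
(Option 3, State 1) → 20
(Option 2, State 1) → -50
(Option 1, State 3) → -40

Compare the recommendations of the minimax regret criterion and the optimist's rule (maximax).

minimax regret → Option 4; maximax → Option 1 (disagree)

Column bests: State 1=190, State 2=160, State 3=180, State 4=240.
Option 1 regrets: 180, 210, 220, 0 → max 220
Option 2 regrets: 240, 130, 0, 250 → max 250
Option 3 regrets: 170, 140, 100, 280 → max 280
Option 4 regrets: 0, 0, 100, 60 → max 100
Smallest max regret = 100 → Option 4.
Row maxima: Option 1=240, Option 2=180, Option 3=80, Option 4=190
Best best-case = 240 → Option 1.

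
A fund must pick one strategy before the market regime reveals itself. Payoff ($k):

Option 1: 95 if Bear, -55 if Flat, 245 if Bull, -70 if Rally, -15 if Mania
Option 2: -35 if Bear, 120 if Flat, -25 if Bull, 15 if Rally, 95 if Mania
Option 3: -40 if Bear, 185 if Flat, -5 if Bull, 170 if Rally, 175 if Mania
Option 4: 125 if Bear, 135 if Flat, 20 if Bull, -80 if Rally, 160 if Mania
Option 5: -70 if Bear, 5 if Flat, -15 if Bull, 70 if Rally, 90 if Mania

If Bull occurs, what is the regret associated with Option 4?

Best payoff under Bull is 245.
Regret = 245 − 20 = 225.

225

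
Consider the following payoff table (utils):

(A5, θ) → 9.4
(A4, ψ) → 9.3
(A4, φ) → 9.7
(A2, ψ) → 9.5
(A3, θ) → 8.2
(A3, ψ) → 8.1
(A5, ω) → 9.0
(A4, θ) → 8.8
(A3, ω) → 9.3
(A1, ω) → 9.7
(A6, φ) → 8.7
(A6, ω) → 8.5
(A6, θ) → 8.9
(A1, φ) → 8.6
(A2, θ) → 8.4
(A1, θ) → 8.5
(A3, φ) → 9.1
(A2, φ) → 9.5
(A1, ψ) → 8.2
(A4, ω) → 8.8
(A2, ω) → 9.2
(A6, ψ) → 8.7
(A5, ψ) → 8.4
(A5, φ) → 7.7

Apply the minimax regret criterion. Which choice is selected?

A4

Column bests: θ=9.4, φ=9.7, ψ=9.5, ω=9.7.
A1 regrets: 0.9, 1.1, 1.3, 0.0 → max 1.3
A2 regrets: 1.0, 0.2, 0.0, 0.5 → max 1.0
A3 regrets: 1.2, 0.6, 1.4, 0.4 → max 1.4
A4 regrets: 0.6, 0.0, 0.2, 0.9 → max 0.9
A5 regrets: 0.0, 2.0, 1.1, 0.7 → max 2.0
A6 regrets: 0.5, 1.0, 0.8, 1.2 → max 1.2
Smallest max regret = 0.9 → A4.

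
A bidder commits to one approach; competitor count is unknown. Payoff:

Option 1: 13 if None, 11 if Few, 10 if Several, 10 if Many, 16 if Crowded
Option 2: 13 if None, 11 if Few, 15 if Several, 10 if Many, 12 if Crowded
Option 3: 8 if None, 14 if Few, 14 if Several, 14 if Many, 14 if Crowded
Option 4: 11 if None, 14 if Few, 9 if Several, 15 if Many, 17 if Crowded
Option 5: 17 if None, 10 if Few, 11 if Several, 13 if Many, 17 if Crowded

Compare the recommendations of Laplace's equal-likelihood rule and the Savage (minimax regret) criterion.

laplace → Option 5; minimax regret → Option 5 (agree)

Row averages: Option 1=12, Option 2=12.2, Option 3=12.8, Option 4=13.2, Option 5=13.6
Highest average = 13.6 → Option 5.
Column bests: None=17, Few=14, Several=15, Many=15, Crowded=17.
Option 1 regrets: 4, 3, 5, 5, 1 → max 5
Option 2 regrets: 4, 3, 0, 5, 5 → max 5
Option 3 regrets: 9, 0, 1, 1, 3 → max 9
Option 4 regrets: 6, 0, 6, 0, 0 → max 6
Option 5 regrets: 0, 4, 4, 2, 0 → max 4
Smallest max regret = 4 → Option 5.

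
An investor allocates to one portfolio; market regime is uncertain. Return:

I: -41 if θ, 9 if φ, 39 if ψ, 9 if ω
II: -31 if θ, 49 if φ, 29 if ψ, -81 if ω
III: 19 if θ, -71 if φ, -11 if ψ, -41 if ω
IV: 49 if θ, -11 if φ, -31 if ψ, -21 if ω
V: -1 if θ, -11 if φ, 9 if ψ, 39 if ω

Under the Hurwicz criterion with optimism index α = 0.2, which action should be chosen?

I: 0.2·39 + 0.8·(-41) = -25
II: 0.2·49 + 0.8·(-81) = -55
III: 0.2·19 + 0.8·(-71) = -53
IV: 0.2·49 + 0.8·(-31) = -15
V: 0.2·39 + 0.8·(-11) = -1
Highest Hurwicz score = -1 → V.

V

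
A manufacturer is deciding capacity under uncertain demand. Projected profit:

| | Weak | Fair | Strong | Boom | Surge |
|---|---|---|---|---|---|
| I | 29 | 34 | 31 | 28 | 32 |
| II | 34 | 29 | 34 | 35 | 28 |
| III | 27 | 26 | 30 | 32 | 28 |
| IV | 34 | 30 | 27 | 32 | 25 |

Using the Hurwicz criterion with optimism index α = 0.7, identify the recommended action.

II

I: 0.7·34 + 0.3·28 = 32.2
II: 0.7·35 + 0.3·28 = 32.9
III: 0.7·32 + 0.3·26 = 30.2
IV: 0.7·34 + 0.3·25 = 31.3
Highest Hurwicz score = 32.9 → II.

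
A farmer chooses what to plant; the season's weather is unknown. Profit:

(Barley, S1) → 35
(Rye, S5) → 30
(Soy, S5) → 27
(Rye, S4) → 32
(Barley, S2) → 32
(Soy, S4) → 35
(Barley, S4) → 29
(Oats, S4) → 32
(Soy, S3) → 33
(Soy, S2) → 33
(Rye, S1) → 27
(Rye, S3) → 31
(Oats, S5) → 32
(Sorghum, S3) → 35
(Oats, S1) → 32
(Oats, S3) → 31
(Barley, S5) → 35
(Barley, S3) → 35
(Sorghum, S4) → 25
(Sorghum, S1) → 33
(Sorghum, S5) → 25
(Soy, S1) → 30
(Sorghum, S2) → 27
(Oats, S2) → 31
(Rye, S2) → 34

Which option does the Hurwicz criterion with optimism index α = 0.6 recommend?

Barley

Barley: 0.6·35 + 0.4·29 = 32.6
Rye: 0.6·34 + 0.4·27 = 31.2
Soy: 0.6·35 + 0.4·27 = 31.8
Sorghum: 0.6·35 + 0.4·25 = 31
Oats: 0.6·32 + 0.4·31 = 31.6
Highest Hurwicz score = 32.6 → Barley.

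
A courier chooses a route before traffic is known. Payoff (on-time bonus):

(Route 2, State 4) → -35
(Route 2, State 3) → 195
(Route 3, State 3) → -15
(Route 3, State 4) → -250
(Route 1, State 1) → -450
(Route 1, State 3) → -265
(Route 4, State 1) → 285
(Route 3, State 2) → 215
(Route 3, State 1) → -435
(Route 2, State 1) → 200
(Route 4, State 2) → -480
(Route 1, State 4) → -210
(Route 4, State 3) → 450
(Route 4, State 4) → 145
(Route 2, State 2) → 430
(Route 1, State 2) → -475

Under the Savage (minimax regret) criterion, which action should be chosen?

Route 2

Column bests: State 1=285, State 2=430, State 3=450, State 4=145.
Route 1 regrets: 735, 905, 715, 355 → max 905
Route 2 regrets: 85, 0, 255, 180 → max 255
Route 3 regrets: 720, 215, 465, 395 → max 720
Route 4 regrets: 0, 910, 0, 0 → max 910
Smallest max regret = 255 → Route 2.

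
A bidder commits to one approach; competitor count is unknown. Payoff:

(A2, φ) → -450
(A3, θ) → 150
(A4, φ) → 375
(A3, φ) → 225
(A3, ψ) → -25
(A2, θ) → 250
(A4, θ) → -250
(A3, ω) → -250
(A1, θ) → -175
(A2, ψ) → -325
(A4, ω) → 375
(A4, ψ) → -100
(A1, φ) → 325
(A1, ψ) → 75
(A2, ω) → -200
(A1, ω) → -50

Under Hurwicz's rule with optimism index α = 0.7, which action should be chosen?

A4

A1: 0.7·325 + 0.3·(-175) = 175
A2: 0.7·250 + 0.3·(-450) = 40
A3: 0.7·225 + 0.3·(-250) = 82.5
A4: 0.7·375 + 0.3·(-250) = 187.5
Highest Hurwicz score = 187.5 → A4.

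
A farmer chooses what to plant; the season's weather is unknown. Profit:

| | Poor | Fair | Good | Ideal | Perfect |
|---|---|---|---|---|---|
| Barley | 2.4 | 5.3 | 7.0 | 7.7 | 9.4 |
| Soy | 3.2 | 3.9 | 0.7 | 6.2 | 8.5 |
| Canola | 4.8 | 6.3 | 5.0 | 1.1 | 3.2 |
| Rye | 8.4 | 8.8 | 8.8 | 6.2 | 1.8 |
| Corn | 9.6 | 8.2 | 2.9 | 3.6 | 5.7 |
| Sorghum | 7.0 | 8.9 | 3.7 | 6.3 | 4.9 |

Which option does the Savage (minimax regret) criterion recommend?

Column bests: Poor=9.6, Fair=8.9, Good=8.8, Ideal=7.7, Perfect=9.4.
Barley regrets: 7.2, 3.6, 1.8, 0.0, 0.0 → max 7.2
Soy regrets: 6.4, 5.0, 8.1, 1.5, 0.9 → max 8.1
Canola regrets: 4.8, 2.6, 3.8, 6.6, 6.2 → max 6.6
Rye regrets: 1.2, 0.1, 0.0, 1.5, 7.6 → max 7.6
Corn regrets: 0.0, 0.7, 5.9, 4.1, 3.7 → max 5.9
Sorghum regrets: 2.6, 0.0, 5.1, 1.4, 4.5 → max 5.1
Smallest max regret = 5.1 → Sorghum.

Sorghum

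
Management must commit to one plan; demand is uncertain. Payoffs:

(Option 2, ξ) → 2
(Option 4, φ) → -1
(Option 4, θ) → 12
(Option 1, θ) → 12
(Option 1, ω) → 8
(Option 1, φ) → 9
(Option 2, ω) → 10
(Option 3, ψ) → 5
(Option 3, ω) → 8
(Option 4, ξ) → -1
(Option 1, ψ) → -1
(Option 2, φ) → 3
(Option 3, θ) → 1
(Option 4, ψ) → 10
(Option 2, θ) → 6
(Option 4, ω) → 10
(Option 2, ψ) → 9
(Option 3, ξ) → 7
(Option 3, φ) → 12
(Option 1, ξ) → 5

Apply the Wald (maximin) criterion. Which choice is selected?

Row minima: Option 1=-1, Option 2=2, Option 3=1, Option 4=-1
Best worst-case = 2 → Option 2.

Option 2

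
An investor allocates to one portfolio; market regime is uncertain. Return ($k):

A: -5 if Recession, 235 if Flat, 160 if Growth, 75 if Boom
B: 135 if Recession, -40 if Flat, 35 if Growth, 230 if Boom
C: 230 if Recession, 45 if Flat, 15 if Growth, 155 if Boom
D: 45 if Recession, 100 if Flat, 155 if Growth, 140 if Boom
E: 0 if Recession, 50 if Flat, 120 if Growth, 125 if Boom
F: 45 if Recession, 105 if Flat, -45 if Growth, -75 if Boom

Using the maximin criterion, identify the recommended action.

D

Row minima: A=-5, B=-40, C=15, D=45, E=0, F=-75
Best worst-case = 45 → D.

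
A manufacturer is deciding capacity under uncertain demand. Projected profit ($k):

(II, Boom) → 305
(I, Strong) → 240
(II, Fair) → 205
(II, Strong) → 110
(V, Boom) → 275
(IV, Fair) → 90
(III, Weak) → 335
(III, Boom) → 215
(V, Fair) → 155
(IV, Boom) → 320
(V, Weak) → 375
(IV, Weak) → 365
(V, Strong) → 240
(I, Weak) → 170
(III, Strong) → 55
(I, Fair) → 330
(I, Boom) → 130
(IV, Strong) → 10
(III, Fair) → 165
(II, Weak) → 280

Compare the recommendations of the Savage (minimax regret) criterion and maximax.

Column bests: Weak=375, Fair=330, Strong=240, Boom=320.
I regrets: 205, 0, 0, 190 → max 205
II regrets: 95, 125, 130, 15 → max 130
III regrets: 40, 165, 185, 105 → max 185
IV regrets: 10, 240, 230, 0 → max 240
V regrets: 0, 175, 0, 45 → max 175
Smallest max regret = 130 → II.
Row maxima: I=330, II=305, III=335, IV=365, V=375
Best best-case = 375 → V.

minimax regret → II; maximax → V (disagree)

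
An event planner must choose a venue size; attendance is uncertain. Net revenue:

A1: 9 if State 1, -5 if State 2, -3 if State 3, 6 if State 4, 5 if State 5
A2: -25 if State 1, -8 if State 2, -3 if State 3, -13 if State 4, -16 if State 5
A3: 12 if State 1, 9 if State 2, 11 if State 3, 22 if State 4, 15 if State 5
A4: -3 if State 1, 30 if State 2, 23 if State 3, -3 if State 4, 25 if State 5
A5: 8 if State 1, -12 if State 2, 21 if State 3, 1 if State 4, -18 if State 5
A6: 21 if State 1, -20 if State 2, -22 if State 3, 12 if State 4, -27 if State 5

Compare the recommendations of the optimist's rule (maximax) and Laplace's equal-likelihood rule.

Row maxima: A1=9, A2=-3, A3=22, A4=30, A5=21, A6=21
Best best-case = 30 → A4.
Row averages: A1=2.4, A2=-13, A3=13.8, A4=14.4, A5=0, A6=-7.2
Highest average = 14.4 → A4.

maximax → A4; laplace → A4 (agree)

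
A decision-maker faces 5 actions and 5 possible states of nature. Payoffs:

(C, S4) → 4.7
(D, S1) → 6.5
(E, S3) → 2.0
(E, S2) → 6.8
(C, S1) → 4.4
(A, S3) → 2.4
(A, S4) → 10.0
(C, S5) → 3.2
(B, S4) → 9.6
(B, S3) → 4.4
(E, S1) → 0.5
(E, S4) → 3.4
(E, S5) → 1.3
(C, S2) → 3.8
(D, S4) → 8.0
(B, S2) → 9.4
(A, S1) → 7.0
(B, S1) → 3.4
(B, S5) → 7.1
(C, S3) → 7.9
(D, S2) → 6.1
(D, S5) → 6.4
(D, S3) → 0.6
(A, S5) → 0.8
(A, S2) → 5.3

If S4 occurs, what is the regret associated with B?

0.4

Best payoff under S4 is 10.0.
Regret = 10.0 − 9.6 = 0.4.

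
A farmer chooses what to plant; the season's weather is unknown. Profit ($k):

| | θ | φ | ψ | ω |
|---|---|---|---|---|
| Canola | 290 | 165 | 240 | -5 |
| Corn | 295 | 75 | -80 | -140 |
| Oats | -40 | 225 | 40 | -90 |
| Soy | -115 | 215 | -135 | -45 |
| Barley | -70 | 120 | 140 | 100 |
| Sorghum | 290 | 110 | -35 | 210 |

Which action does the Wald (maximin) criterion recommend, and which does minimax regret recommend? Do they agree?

Row minima: Canola=-5, Corn=-140, Oats=-90, Soy=-135, Barley=-70, Sorghum=-35
Best worst-case = -5 → Canola.
Column bests: θ=295, φ=225, ψ=240, ω=210.
Canola regrets: 5, 60, 0, 215 → max 215
Corn regrets: 0, 150, 320, 350 → max 350
Oats regrets: 335, 0, 200, 300 → max 335
Soy regrets: 410, 10, 375, 255 → max 410
Barley regrets: 365, 105, 100, 110 → max 365
Sorghum regrets: 5, 115, 275, 0 → max 275
Smallest max regret = 215 → Canola.

maximin → Canola; minimax regret → Canola (agree)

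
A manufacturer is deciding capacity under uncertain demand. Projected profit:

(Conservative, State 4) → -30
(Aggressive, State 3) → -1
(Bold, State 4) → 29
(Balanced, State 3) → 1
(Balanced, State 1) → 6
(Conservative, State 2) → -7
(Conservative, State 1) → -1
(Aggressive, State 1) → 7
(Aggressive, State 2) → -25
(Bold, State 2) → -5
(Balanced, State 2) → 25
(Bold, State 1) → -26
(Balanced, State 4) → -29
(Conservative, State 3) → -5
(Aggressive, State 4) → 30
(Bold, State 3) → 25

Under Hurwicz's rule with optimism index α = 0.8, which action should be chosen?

Aggressive

Conservative: 0.8·(-1) + 0.2·(-30) = -6.8
Balanced: 0.8·25 + 0.2·(-29) = 14.2
Aggressive: 0.8·30 + 0.2·(-25) = 19
Bold: 0.8·29 + 0.2·(-26) = 18
Highest Hurwicz score = 19 → Aggressive.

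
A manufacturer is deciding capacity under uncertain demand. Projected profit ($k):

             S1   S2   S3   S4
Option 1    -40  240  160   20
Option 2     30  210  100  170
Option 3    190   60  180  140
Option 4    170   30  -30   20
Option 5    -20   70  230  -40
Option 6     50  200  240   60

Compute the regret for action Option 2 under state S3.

140

Best payoff under S3 is 240.
Regret = 240 − 100 = 140.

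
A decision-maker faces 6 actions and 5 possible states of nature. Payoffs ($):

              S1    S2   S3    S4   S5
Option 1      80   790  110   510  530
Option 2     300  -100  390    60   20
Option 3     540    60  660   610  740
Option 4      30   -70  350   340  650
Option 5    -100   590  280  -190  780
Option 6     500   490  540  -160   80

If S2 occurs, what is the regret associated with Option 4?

Best payoff under S2 is 790.
Regret = 790 − (-70) = 860.

860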